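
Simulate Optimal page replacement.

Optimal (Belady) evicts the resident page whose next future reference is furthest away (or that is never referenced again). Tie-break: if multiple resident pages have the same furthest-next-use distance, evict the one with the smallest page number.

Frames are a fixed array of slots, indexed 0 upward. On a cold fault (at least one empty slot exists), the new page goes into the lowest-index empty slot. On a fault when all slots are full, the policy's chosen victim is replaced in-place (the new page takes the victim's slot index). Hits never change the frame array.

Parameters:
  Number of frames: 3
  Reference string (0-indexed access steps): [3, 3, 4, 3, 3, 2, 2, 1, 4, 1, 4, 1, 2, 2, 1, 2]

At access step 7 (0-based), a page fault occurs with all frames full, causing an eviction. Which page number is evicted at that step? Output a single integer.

Answer: 3

Derivation:
Step 0: ref 3 -> FAULT, frames=[3,-,-]
Step 1: ref 3 -> HIT, frames=[3,-,-]
Step 2: ref 4 -> FAULT, frames=[3,4,-]
Step 3: ref 3 -> HIT, frames=[3,4,-]
Step 4: ref 3 -> HIT, frames=[3,4,-]
Step 5: ref 2 -> FAULT, frames=[3,4,2]
Step 6: ref 2 -> HIT, frames=[3,4,2]
Step 7: ref 1 -> FAULT, evict 3, frames=[1,4,2]
At step 7: evicted page 3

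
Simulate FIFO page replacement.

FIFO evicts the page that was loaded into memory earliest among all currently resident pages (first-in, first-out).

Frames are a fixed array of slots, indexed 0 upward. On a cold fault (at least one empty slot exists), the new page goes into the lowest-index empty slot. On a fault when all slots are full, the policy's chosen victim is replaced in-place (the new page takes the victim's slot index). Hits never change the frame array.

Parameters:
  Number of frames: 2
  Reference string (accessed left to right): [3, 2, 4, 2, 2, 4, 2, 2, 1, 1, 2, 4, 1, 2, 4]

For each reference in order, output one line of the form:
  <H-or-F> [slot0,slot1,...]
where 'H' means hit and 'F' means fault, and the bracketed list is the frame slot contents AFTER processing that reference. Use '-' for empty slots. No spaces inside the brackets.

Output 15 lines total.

F [3,-]
F [3,2]
F [4,2]
H [4,2]
H [4,2]
H [4,2]
H [4,2]
H [4,2]
F [4,1]
H [4,1]
F [2,1]
F [2,4]
F [1,4]
F [1,2]
F [4,2]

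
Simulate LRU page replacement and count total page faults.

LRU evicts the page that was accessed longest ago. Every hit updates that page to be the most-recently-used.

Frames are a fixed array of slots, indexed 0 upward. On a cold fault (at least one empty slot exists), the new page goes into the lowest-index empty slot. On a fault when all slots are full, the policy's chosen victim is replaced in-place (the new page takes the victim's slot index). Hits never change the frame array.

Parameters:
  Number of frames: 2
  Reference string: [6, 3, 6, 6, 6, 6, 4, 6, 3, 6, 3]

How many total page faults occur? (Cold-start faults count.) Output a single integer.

Answer: 4

Derivation:
Step 0: ref 6 → FAULT, frames=[6,-]
Step 1: ref 3 → FAULT, frames=[6,3]
Step 2: ref 6 → HIT, frames=[6,3]
Step 3: ref 6 → HIT, frames=[6,3]
Step 4: ref 6 → HIT, frames=[6,3]
Step 5: ref 6 → HIT, frames=[6,3]
Step 6: ref 4 → FAULT (evict 3), frames=[6,4]
Step 7: ref 6 → HIT, frames=[6,4]
Step 8: ref 3 → FAULT (evict 4), frames=[6,3]
Step 9: ref 6 → HIT, frames=[6,3]
Step 10: ref 3 → HIT, frames=[6,3]
Total faults: 4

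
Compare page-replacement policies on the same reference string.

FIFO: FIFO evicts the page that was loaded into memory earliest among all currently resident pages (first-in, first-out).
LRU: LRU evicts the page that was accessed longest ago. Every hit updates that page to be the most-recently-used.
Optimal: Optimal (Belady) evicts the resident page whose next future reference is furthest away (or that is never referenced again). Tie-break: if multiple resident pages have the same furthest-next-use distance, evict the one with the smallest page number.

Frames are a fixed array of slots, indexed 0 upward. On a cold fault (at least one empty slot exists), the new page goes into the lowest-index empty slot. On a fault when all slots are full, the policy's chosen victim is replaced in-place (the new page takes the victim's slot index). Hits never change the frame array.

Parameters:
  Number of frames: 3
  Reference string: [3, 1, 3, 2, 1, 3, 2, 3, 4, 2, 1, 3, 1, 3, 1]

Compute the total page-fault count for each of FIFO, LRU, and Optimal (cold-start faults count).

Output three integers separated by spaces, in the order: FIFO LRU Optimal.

Answer: 6 6 5

Derivation:
--- FIFO ---
  step 0: ref 3 -> FAULT, frames=[3,-,-] (faults so far: 1)
  step 1: ref 1 -> FAULT, frames=[3,1,-] (faults so far: 2)
  step 2: ref 3 -> HIT, frames=[3,1,-] (faults so far: 2)
  step 3: ref 2 -> FAULT, frames=[3,1,2] (faults so far: 3)
  step 4: ref 1 -> HIT, frames=[3,1,2] (faults so far: 3)
  step 5: ref 3 -> HIT, frames=[3,1,2] (faults so far: 3)
  step 6: ref 2 -> HIT, frames=[3,1,2] (faults so far: 3)
  step 7: ref 3 -> HIT, frames=[3,1,2] (faults so far: 3)
  step 8: ref 4 -> FAULT, evict 3, frames=[4,1,2] (faults so far: 4)
  step 9: ref 2 -> HIT, frames=[4,1,2] (faults so far: 4)
  step 10: ref 1 -> HIT, frames=[4,1,2] (faults so far: 4)
  step 11: ref 3 -> FAULT, evict 1, frames=[4,3,2] (faults so far: 5)
  step 12: ref 1 -> FAULT, evict 2, frames=[4,3,1] (faults so far: 6)
  step 13: ref 3 -> HIT, frames=[4,3,1] (faults so far: 6)
  step 14: ref 1 -> HIT, frames=[4,3,1] (faults so far: 6)
  FIFO total faults: 6
--- LRU ---
  step 0: ref 3 -> FAULT, frames=[3,-,-] (faults so far: 1)
  step 1: ref 1 -> FAULT, frames=[3,1,-] (faults so far: 2)
  step 2: ref 3 -> HIT, frames=[3,1,-] (faults so far: 2)
  step 3: ref 2 -> FAULT, frames=[3,1,2] (faults so far: 3)
  step 4: ref 1 -> HIT, frames=[3,1,2] (faults so far: 3)
  step 5: ref 3 -> HIT, frames=[3,1,2] (faults so far: 3)
  step 6: ref 2 -> HIT, frames=[3,1,2] (faults so far: 3)
  step 7: ref 3 -> HIT, frames=[3,1,2] (faults so far: 3)
  step 8: ref 4 -> FAULT, evict 1, frames=[3,4,2] (faults so far: 4)
  step 9: ref 2 -> HIT, frames=[3,4,2] (faults so far: 4)
  step 10: ref 1 -> FAULT, evict 3, frames=[1,4,2] (faults so far: 5)
  step 11: ref 3 -> FAULT, evict 4, frames=[1,3,2] (faults so far: 6)
  step 12: ref 1 -> HIT, frames=[1,3,2] (faults so far: 6)
  step 13: ref 3 -> HIT, frames=[1,3,2] (faults so far: 6)
  step 14: ref 1 -> HIT, frames=[1,3,2] (faults so far: 6)
  LRU total faults: 6
--- Optimal ---
  step 0: ref 3 -> FAULT, frames=[3,-,-] (faults so far: 1)
  step 1: ref 1 -> FAULT, frames=[3,1,-] (faults so far: 2)
  step 2: ref 3 -> HIT, frames=[3,1,-] (faults so far: 2)
  step 3: ref 2 -> FAULT, frames=[3,1,2] (faults so far: 3)
  step 4: ref 1 -> HIT, frames=[3,1,2] (faults so far: 3)
  step 5: ref 3 -> HIT, frames=[3,1,2] (faults so far: 3)
  step 6: ref 2 -> HIT, frames=[3,1,2] (faults so far: 3)
  step 7: ref 3 -> HIT, frames=[3,1,2] (faults so far: 3)
  step 8: ref 4 -> FAULT, evict 3, frames=[4,1,2] (faults so far: 4)
  step 9: ref 2 -> HIT, frames=[4,1,2] (faults so far: 4)
  step 10: ref 1 -> HIT, frames=[4,1,2] (faults so far: 4)
  step 11: ref 3 -> FAULT, evict 2, frames=[4,1,3] (faults so far: 5)
  step 12: ref 1 -> HIT, frames=[4,1,3] (faults so far: 5)
  step 13: ref 3 -> HIT, frames=[4,1,3] (faults so far: 5)
  step 14: ref 1 -> HIT, frames=[4,1,3] (faults so far: 5)
  Optimal total faults: 5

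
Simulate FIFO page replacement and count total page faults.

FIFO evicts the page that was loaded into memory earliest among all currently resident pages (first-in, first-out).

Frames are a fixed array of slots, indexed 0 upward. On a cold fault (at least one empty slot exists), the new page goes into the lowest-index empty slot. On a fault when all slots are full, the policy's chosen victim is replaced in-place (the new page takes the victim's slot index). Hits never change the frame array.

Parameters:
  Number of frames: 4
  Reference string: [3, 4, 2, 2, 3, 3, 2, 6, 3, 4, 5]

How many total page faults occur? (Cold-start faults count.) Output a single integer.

Answer: 5

Derivation:
Step 0: ref 3 → FAULT, frames=[3,-,-,-]
Step 1: ref 4 → FAULT, frames=[3,4,-,-]
Step 2: ref 2 → FAULT, frames=[3,4,2,-]
Step 3: ref 2 → HIT, frames=[3,4,2,-]
Step 4: ref 3 → HIT, frames=[3,4,2,-]
Step 5: ref 3 → HIT, frames=[3,4,2,-]
Step 6: ref 2 → HIT, frames=[3,4,2,-]
Step 7: ref 6 → FAULT, frames=[3,4,2,6]
Step 8: ref 3 → HIT, frames=[3,4,2,6]
Step 9: ref 4 → HIT, frames=[3,4,2,6]
Step 10: ref 5 → FAULT (evict 3), frames=[5,4,2,6]
Total faults: 5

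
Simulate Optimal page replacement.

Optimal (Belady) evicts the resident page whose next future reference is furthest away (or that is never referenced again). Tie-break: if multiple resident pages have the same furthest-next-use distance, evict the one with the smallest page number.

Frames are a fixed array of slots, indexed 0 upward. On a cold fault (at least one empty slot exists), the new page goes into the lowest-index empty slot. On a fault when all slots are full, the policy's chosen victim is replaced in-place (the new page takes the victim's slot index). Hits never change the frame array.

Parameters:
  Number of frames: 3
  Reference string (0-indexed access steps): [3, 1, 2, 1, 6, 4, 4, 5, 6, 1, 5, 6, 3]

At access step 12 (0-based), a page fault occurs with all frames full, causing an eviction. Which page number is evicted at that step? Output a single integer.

Answer: 1

Derivation:
Step 0: ref 3 -> FAULT, frames=[3,-,-]
Step 1: ref 1 -> FAULT, frames=[3,1,-]
Step 2: ref 2 -> FAULT, frames=[3,1,2]
Step 3: ref 1 -> HIT, frames=[3,1,2]
Step 4: ref 6 -> FAULT, evict 2, frames=[3,1,6]
Step 5: ref 4 -> FAULT, evict 3, frames=[4,1,6]
Step 6: ref 4 -> HIT, frames=[4,1,6]
Step 7: ref 5 -> FAULT, evict 4, frames=[5,1,6]
Step 8: ref 6 -> HIT, frames=[5,1,6]
Step 9: ref 1 -> HIT, frames=[5,1,6]
Step 10: ref 5 -> HIT, frames=[5,1,6]
Step 11: ref 6 -> HIT, frames=[5,1,6]
Step 12: ref 3 -> FAULT, evict 1, frames=[5,3,6]
At step 12: evicted page 1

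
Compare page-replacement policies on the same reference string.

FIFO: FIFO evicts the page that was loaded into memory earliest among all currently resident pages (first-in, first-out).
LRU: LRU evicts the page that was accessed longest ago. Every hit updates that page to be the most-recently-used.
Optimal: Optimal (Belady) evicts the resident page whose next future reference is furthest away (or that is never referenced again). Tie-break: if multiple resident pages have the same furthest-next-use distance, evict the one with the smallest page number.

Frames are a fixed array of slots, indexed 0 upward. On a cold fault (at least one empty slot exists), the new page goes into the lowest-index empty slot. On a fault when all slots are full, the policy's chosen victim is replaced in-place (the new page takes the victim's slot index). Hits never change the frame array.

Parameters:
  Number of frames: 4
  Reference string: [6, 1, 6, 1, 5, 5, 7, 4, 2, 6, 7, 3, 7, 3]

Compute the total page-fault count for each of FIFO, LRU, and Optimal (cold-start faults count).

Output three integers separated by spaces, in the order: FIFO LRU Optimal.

--- FIFO ---
  step 0: ref 6 -> FAULT, frames=[6,-,-,-] (faults so far: 1)
  step 1: ref 1 -> FAULT, frames=[6,1,-,-] (faults so far: 2)
  step 2: ref 6 -> HIT, frames=[6,1,-,-] (faults so far: 2)
  step 3: ref 1 -> HIT, frames=[6,1,-,-] (faults so far: 2)
  step 4: ref 5 -> FAULT, frames=[6,1,5,-] (faults so far: 3)
  step 5: ref 5 -> HIT, frames=[6,1,5,-] (faults so far: 3)
  step 6: ref 7 -> FAULT, frames=[6,1,5,7] (faults so far: 4)
  step 7: ref 4 -> FAULT, evict 6, frames=[4,1,5,7] (faults so far: 5)
  step 8: ref 2 -> FAULT, evict 1, frames=[4,2,5,7] (faults so far: 6)
  step 9: ref 6 -> FAULT, evict 5, frames=[4,2,6,7] (faults so far: 7)
  step 10: ref 7 -> HIT, frames=[4,2,6,7] (faults so far: 7)
  step 11: ref 3 -> FAULT, evict 7, frames=[4,2,6,3] (faults so far: 8)
  step 12: ref 7 -> FAULT, evict 4, frames=[7,2,6,3] (faults so far: 9)
  step 13: ref 3 -> HIT, frames=[7,2,6,3] (faults so far: 9)
  FIFO total faults: 9
--- LRU ---
  step 0: ref 6 -> FAULT, frames=[6,-,-,-] (faults so far: 1)
  step 1: ref 1 -> FAULT, frames=[6,1,-,-] (faults so far: 2)
  step 2: ref 6 -> HIT, frames=[6,1,-,-] (faults so far: 2)
  step 3: ref 1 -> HIT, frames=[6,1,-,-] (faults so far: 2)
  step 4: ref 5 -> FAULT, frames=[6,1,5,-] (faults so far: 3)
  step 5: ref 5 -> HIT, frames=[6,1,5,-] (faults so far: 3)
  step 6: ref 7 -> FAULT, frames=[6,1,5,7] (faults so far: 4)
  step 7: ref 4 -> FAULT, evict 6, frames=[4,1,5,7] (faults so far: 5)
  step 8: ref 2 -> FAULT, evict 1, frames=[4,2,5,7] (faults so far: 6)
  step 9: ref 6 -> FAULT, evict 5, frames=[4,2,6,7] (faults so far: 7)
  step 10: ref 7 -> HIT, frames=[4,2,6,7] (faults so far: 7)
  step 11: ref 3 -> FAULT, evict 4, frames=[3,2,6,7] (faults so far: 8)
  step 12: ref 7 -> HIT, frames=[3,2,6,7] (faults so far: 8)
  step 13: ref 3 -> HIT, frames=[3,2,6,7] (faults so far: 8)
  LRU total faults: 8
--- Optimal ---
  step 0: ref 6 -> FAULT, frames=[6,-,-,-] (faults so far: 1)
  step 1: ref 1 -> FAULT, frames=[6,1,-,-] (faults so far: 2)
  step 2: ref 6 -> HIT, frames=[6,1,-,-] (faults so far: 2)
  step 3: ref 1 -> HIT, frames=[6,1,-,-] (faults so far: 2)
  step 4: ref 5 -> FAULT, frames=[6,1,5,-] (faults so far: 3)
  step 5: ref 5 -> HIT, frames=[6,1,5,-] (faults so far: 3)
  step 6: ref 7 -> FAULT, frames=[6,1,5,7] (faults so far: 4)
  step 7: ref 4 -> FAULT, evict 1, frames=[6,4,5,7] (faults so far: 5)
  step 8: ref 2 -> FAULT, evict 4, frames=[6,2,5,7] (faults so far: 6)
  step 9: ref 6 -> HIT, frames=[6,2,5,7] (faults so far: 6)
  step 10: ref 7 -> HIT, frames=[6,2,5,7] (faults so far: 6)
  step 11: ref 3 -> FAULT, evict 2, frames=[6,3,5,7] (faults so far: 7)
  step 12: ref 7 -> HIT, frames=[6,3,5,7] (faults so far: 7)
  step 13: ref 3 -> HIT, frames=[6,3,5,7] (faults so far: 7)
  Optimal total faults: 7

Answer: 9 8 7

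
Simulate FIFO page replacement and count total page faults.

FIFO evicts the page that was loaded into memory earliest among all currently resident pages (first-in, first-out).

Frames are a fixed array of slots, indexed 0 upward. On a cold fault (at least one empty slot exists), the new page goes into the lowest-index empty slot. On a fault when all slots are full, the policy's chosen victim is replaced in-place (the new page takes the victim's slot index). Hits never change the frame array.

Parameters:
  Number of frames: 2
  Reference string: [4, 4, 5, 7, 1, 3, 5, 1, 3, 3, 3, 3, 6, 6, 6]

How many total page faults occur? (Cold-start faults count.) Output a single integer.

Step 0: ref 4 → FAULT, frames=[4,-]
Step 1: ref 4 → HIT, frames=[4,-]
Step 2: ref 5 → FAULT, frames=[4,5]
Step 3: ref 7 → FAULT (evict 4), frames=[7,5]
Step 4: ref 1 → FAULT (evict 5), frames=[7,1]
Step 5: ref 3 → FAULT (evict 7), frames=[3,1]
Step 6: ref 5 → FAULT (evict 1), frames=[3,5]
Step 7: ref 1 → FAULT (evict 3), frames=[1,5]
Step 8: ref 3 → FAULT (evict 5), frames=[1,3]
Step 9: ref 3 → HIT, frames=[1,3]
Step 10: ref 3 → HIT, frames=[1,3]
Step 11: ref 3 → HIT, frames=[1,3]
Step 12: ref 6 → FAULT (evict 1), frames=[6,3]
Step 13: ref 6 → HIT, frames=[6,3]
Step 14: ref 6 → HIT, frames=[6,3]
Total faults: 9

Answer: 9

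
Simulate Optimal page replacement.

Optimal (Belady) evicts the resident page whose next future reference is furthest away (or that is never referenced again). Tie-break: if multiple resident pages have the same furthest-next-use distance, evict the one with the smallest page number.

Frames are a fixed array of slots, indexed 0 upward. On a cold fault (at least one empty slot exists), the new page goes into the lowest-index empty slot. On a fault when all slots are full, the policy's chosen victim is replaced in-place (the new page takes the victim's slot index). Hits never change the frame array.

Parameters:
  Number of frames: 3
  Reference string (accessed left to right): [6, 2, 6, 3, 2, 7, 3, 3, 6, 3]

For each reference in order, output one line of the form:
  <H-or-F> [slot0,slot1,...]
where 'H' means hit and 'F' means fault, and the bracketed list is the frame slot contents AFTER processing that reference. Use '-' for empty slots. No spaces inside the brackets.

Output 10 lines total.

F [6,-,-]
F [6,2,-]
H [6,2,-]
F [6,2,3]
H [6,2,3]
F [6,7,3]
H [6,7,3]
H [6,7,3]
H [6,7,3]
H [6,7,3]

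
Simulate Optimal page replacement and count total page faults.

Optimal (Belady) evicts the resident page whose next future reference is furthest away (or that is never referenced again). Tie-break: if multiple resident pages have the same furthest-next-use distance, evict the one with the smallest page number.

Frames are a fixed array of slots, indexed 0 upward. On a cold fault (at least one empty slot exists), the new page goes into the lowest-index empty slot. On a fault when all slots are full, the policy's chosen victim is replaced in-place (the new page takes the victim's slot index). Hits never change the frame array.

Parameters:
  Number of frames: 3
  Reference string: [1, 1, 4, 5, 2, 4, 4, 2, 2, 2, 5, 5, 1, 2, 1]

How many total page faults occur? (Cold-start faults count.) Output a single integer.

Answer: 5

Derivation:
Step 0: ref 1 → FAULT, frames=[1,-,-]
Step 1: ref 1 → HIT, frames=[1,-,-]
Step 2: ref 4 → FAULT, frames=[1,4,-]
Step 3: ref 5 → FAULT, frames=[1,4,5]
Step 4: ref 2 → FAULT (evict 1), frames=[2,4,5]
Step 5: ref 4 → HIT, frames=[2,4,5]
Step 6: ref 4 → HIT, frames=[2,4,5]
Step 7: ref 2 → HIT, frames=[2,4,5]
Step 8: ref 2 → HIT, frames=[2,4,5]
Step 9: ref 2 → HIT, frames=[2,4,5]
Step 10: ref 5 → HIT, frames=[2,4,5]
Step 11: ref 5 → HIT, frames=[2,4,5]
Step 12: ref 1 → FAULT (evict 4), frames=[2,1,5]
Step 13: ref 2 → HIT, frames=[2,1,5]
Step 14: ref 1 → HIT, frames=[2,1,5]
Total faults: 5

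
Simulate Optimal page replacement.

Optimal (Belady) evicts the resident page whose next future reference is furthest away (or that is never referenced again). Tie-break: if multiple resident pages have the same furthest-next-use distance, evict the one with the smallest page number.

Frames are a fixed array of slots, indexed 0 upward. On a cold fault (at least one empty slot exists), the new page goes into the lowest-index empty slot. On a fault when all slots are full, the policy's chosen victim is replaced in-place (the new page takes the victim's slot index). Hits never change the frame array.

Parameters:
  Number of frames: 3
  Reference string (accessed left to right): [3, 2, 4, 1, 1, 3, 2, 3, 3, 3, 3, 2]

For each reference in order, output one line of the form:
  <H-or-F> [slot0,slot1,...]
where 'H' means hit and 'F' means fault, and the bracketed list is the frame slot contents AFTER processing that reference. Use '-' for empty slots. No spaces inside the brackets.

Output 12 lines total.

F [3,-,-]
F [3,2,-]
F [3,2,4]
F [3,2,1]
H [3,2,1]
H [3,2,1]
H [3,2,1]
H [3,2,1]
H [3,2,1]
H [3,2,1]
H [3,2,1]
H [3,2,1]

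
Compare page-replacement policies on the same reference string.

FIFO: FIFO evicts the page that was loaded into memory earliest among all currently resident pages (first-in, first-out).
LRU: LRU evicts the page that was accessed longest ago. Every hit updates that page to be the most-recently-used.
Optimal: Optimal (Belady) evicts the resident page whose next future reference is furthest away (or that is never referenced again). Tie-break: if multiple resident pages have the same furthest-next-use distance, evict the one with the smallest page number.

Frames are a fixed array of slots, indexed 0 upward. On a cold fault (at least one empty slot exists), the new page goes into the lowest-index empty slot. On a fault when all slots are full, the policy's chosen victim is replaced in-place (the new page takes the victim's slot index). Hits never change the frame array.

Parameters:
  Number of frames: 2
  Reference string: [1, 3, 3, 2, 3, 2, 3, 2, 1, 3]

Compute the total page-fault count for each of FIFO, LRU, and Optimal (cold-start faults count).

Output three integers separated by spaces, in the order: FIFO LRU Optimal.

--- FIFO ---
  step 0: ref 1 -> FAULT, frames=[1,-] (faults so far: 1)
  step 1: ref 3 -> FAULT, frames=[1,3] (faults so far: 2)
  step 2: ref 3 -> HIT, frames=[1,3] (faults so far: 2)
  step 3: ref 2 -> FAULT, evict 1, frames=[2,3] (faults so far: 3)
  step 4: ref 3 -> HIT, frames=[2,3] (faults so far: 3)
  step 5: ref 2 -> HIT, frames=[2,3] (faults so far: 3)
  step 6: ref 3 -> HIT, frames=[2,3] (faults so far: 3)
  step 7: ref 2 -> HIT, frames=[2,3] (faults so far: 3)
  step 8: ref 1 -> FAULT, evict 3, frames=[2,1] (faults so far: 4)
  step 9: ref 3 -> FAULT, evict 2, frames=[3,1] (faults so far: 5)
  FIFO total faults: 5
--- LRU ---
  step 0: ref 1 -> FAULT, frames=[1,-] (faults so far: 1)
  step 1: ref 3 -> FAULT, frames=[1,3] (faults so far: 2)
  step 2: ref 3 -> HIT, frames=[1,3] (faults so far: 2)
  step 3: ref 2 -> FAULT, evict 1, frames=[2,3] (faults so far: 3)
  step 4: ref 3 -> HIT, frames=[2,3] (faults so far: 3)
  step 5: ref 2 -> HIT, frames=[2,3] (faults so far: 3)
  step 6: ref 3 -> HIT, frames=[2,3] (faults so far: 3)
  step 7: ref 2 -> HIT, frames=[2,3] (faults so far: 3)
  step 8: ref 1 -> FAULT, evict 3, frames=[2,1] (faults so far: 4)
  step 9: ref 3 -> FAULT, evict 2, frames=[3,1] (faults so far: 5)
  LRU total faults: 5
--- Optimal ---
  step 0: ref 1 -> FAULT, frames=[1,-] (faults so far: 1)
  step 1: ref 3 -> FAULT, frames=[1,3] (faults so far: 2)
  step 2: ref 3 -> HIT, frames=[1,3] (faults so far: 2)
  step 3: ref 2 -> FAULT, evict 1, frames=[2,3] (faults so far: 3)
  step 4: ref 3 -> HIT, frames=[2,3] (faults so far: 3)
  step 5: ref 2 -> HIT, frames=[2,3] (faults so far: 3)
  step 6: ref 3 -> HIT, frames=[2,3] (faults so far: 3)
  step 7: ref 2 -> HIT, frames=[2,3] (faults so far: 3)
  step 8: ref 1 -> FAULT, evict 2, frames=[1,3] (faults so far: 4)
  step 9: ref 3 -> HIT, frames=[1,3] (faults so far: 4)
  Optimal total faults: 4

Answer: 5 5 4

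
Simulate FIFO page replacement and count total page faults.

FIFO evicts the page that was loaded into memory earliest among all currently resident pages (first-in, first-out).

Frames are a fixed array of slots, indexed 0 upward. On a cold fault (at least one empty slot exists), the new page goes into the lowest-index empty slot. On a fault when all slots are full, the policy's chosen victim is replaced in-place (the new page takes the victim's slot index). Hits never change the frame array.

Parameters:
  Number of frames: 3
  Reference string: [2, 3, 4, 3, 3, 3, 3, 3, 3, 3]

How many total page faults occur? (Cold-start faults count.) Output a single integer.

Answer: 3

Derivation:
Step 0: ref 2 → FAULT, frames=[2,-,-]
Step 1: ref 3 → FAULT, frames=[2,3,-]
Step 2: ref 4 → FAULT, frames=[2,3,4]
Step 3: ref 3 → HIT, frames=[2,3,4]
Step 4: ref 3 → HIT, frames=[2,3,4]
Step 5: ref 3 → HIT, frames=[2,3,4]
Step 6: ref 3 → HIT, frames=[2,3,4]
Step 7: ref 3 → HIT, frames=[2,3,4]
Step 8: ref 3 → HIT, frames=[2,3,4]
Step 9: ref 3 → HIT, frames=[2,3,4]
Total faults: 3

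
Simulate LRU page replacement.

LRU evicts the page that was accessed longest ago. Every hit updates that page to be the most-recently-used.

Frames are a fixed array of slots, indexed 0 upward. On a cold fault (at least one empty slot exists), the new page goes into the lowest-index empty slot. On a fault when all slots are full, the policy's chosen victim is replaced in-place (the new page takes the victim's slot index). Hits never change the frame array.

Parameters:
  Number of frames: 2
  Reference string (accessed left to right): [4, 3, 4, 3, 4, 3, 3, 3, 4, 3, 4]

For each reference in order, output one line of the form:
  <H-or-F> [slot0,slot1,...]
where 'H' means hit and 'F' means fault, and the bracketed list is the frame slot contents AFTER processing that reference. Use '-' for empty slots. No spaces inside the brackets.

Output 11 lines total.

F [4,-]
F [4,3]
H [4,3]
H [4,3]
H [4,3]
H [4,3]
H [4,3]
H [4,3]
H [4,3]
H [4,3]
H [4,3]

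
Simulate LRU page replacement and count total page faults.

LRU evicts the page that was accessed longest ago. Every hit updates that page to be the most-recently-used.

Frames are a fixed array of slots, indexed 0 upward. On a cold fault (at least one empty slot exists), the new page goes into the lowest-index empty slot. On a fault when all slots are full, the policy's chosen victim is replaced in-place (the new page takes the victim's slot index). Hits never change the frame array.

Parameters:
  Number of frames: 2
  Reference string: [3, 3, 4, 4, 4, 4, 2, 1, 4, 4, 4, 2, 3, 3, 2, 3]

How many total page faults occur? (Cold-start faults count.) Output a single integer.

Answer: 7

Derivation:
Step 0: ref 3 → FAULT, frames=[3,-]
Step 1: ref 3 → HIT, frames=[3,-]
Step 2: ref 4 → FAULT, frames=[3,4]
Step 3: ref 4 → HIT, frames=[3,4]
Step 4: ref 4 → HIT, frames=[3,4]
Step 5: ref 4 → HIT, frames=[3,4]
Step 6: ref 2 → FAULT (evict 3), frames=[2,4]
Step 7: ref 1 → FAULT (evict 4), frames=[2,1]
Step 8: ref 4 → FAULT (evict 2), frames=[4,1]
Step 9: ref 4 → HIT, frames=[4,1]
Step 10: ref 4 → HIT, frames=[4,1]
Step 11: ref 2 → FAULT (evict 1), frames=[4,2]
Step 12: ref 3 → FAULT (evict 4), frames=[3,2]
Step 13: ref 3 → HIT, frames=[3,2]
Step 14: ref 2 → HIT, frames=[3,2]
Step 15: ref 3 → HIT, frames=[3,2]
Total faults: 7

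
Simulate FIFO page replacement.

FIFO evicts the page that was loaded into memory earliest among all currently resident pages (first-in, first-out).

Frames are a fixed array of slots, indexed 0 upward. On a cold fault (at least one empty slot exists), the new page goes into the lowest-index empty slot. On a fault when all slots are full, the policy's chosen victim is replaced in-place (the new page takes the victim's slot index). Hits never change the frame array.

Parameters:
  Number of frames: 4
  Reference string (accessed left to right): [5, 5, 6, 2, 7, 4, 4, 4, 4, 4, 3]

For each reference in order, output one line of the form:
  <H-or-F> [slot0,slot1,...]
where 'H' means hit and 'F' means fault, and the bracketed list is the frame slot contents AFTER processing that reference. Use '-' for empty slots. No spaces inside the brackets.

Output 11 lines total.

F [5,-,-,-]
H [5,-,-,-]
F [5,6,-,-]
F [5,6,2,-]
F [5,6,2,7]
F [4,6,2,7]
H [4,6,2,7]
H [4,6,2,7]
H [4,6,2,7]
H [4,6,2,7]
F [4,3,2,7]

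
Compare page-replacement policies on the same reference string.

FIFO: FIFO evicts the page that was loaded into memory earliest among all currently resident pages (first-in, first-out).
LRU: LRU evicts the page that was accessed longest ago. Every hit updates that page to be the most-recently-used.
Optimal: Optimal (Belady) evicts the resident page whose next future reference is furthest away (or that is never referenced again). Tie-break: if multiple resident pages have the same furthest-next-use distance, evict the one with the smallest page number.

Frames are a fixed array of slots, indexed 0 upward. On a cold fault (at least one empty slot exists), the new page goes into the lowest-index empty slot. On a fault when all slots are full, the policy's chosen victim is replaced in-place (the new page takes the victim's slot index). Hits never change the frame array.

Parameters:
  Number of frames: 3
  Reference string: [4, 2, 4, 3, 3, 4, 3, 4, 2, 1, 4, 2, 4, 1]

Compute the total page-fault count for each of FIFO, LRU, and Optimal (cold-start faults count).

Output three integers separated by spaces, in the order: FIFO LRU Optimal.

--- FIFO ---
  step 0: ref 4 -> FAULT, frames=[4,-,-] (faults so far: 1)
  step 1: ref 2 -> FAULT, frames=[4,2,-] (faults so far: 2)
  step 2: ref 4 -> HIT, frames=[4,2,-] (faults so far: 2)
  step 3: ref 3 -> FAULT, frames=[4,2,3] (faults so far: 3)
  step 4: ref 3 -> HIT, frames=[4,2,3] (faults so far: 3)
  step 5: ref 4 -> HIT, frames=[4,2,3] (faults so far: 3)
  step 6: ref 3 -> HIT, frames=[4,2,3] (faults so far: 3)
  step 7: ref 4 -> HIT, frames=[4,2,3] (faults so far: 3)
  step 8: ref 2 -> HIT, frames=[4,2,3] (faults so far: 3)
  step 9: ref 1 -> FAULT, evict 4, frames=[1,2,3] (faults so far: 4)
  step 10: ref 4 -> FAULT, evict 2, frames=[1,4,3] (faults so far: 5)
  step 11: ref 2 -> FAULT, evict 3, frames=[1,4,2] (faults so far: 6)
  step 12: ref 4 -> HIT, frames=[1,4,2] (faults so far: 6)
  step 13: ref 1 -> HIT, frames=[1,4,2] (faults so far: 6)
  FIFO total faults: 6
--- LRU ---
  step 0: ref 4 -> FAULT, frames=[4,-,-] (faults so far: 1)
  step 1: ref 2 -> FAULT, frames=[4,2,-] (faults so far: 2)
  step 2: ref 4 -> HIT, frames=[4,2,-] (faults so far: 2)
  step 3: ref 3 -> FAULT, frames=[4,2,3] (faults so far: 3)
  step 4: ref 3 -> HIT, frames=[4,2,3] (faults so far: 3)
  step 5: ref 4 -> HIT, frames=[4,2,3] (faults so far: 3)
  step 6: ref 3 -> HIT, frames=[4,2,3] (faults so far: 3)
  step 7: ref 4 -> HIT, frames=[4,2,3] (faults so far: 3)
  step 8: ref 2 -> HIT, frames=[4,2,3] (faults so far: 3)
  step 9: ref 1 -> FAULT, evict 3, frames=[4,2,1] (faults so far: 4)
  step 10: ref 4 -> HIT, frames=[4,2,1] (faults so far: 4)
  step 11: ref 2 -> HIT, frames=[4,2,1] (faults so far: 4)
  step 12: ref 4 -> HIT, frames=[4,2,1] (faults so far: 4)
  step 13: ref 1 -> HIT, frames=[4,2,1] (faults so far: 4)
  LRU total faults: 4
--- Optimal ---
  step 0: ref 4 -> FAULT, frames=[4,-,-] (faults so far: 1)
  step 1: ref 2 -> FAULT, frames=[4,2,-] (faults so far: 2)
  step 2: ref 4 -> HIT, frames=[4,2,-] (faults so far: 2)
  step 3: ref 3 -> FAULT, frames=[4,2,3] (faults so far: 3)
  step 4: ref 3 -> HIT, frames=[4,2,3] (faults so far: 3)
  step 5: ref 4 -> HIT, frames=[4,2,3] (faults so far: 3)
  step 6: ref 3 -> HIT, frames=[4,2,3] (faults so far: 3)
  step 7: ref 4 -> HIT, frames=[4,2,3] (faults so far: 3)
  step 8: ref 2 -> HIT, frames=[4,2,3] (faults so far: 3)
  step 9: ref 1 -> FAULT, evict 3, frames=[4,2,1] (faults so far: 4)
  step 10: ref 4 -> HIT, frames=[4,2,1] (faults so far: 4)
  step 11: ref 2 -> HIT, frames=[4,2,1] (faults so far: 4)
  step 12: ref 4 -> HIT, frames=[4,2,1] (faults so far: 4)
  step 13: ref 1 -> HIT, frames=[4,2,1] (faults so far: 4)
  Optimal total faults: 4

Answer: 6 4 4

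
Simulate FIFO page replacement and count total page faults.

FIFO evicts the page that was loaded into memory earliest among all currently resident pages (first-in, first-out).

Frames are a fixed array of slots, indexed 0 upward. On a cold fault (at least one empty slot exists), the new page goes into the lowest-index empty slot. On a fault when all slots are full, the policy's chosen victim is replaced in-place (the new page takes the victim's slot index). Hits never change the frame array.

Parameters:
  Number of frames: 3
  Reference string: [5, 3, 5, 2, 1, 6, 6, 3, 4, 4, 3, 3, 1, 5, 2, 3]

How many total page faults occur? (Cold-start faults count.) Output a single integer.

Answer: 11

Derivation:
Step 0: ref 5 → FAULT, frames=[5,-,-]
Step 1: ref 3 → FAULT, frames=[5,3,-]
Step 2: ref 5 → HIT, frames=[5,3,-]
Step 3: ref 2 → FAULT, frames=[5,3,2]
Step 4: ref 1 → FAULT (evict 5), frames=[1,3,2]
Step 5: ref 6 → FAULT (evict 3), frames=[1,6,2]
Step 6: ref 6 → HIT, frames=[1,6,2]
Step 7: ref 3 → FAULT (evict 2), frames=[1,6,3]
Step 8: ref 4 → FAULT (evict 1), frames=[4,6,3]
Step 9: ref 4 → HIT, frames=[4,6,3]
Step 10: ref 3 → HIT, frames=[4,6,3]
Step 11: ref 3 → HIT, frames=[4,6,3]
Step 12: ref 1 → FAULT (evict 6), frames=[4,1,3]
Step 13: ref 5 → FAULT (evict 3), frames=[4,1,5]
Step 14: ref 2 → FAULT (evict 4), frames=[2,1,5]
Step 15: ref 3 → FAULT (evict 1), frames=[2,3,5]
Total faults: 11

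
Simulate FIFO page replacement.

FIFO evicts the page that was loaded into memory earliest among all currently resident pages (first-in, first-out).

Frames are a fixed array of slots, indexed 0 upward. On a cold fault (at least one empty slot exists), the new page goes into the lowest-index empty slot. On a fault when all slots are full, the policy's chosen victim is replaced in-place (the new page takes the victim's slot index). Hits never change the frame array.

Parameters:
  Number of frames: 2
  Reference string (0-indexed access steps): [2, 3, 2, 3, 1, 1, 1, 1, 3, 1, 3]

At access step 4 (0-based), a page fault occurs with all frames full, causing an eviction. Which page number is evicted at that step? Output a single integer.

Answer: 2

Derivation:
Step 0: ref 2 -> FAULT, frames=[2,-]
Step 1: ref 3 -> FAULT, frames=[2,3]
Step 2: ref 2 -> HIT, frames=[2,3]
Step 3: ref 3 -> HIT, frames=[2,3]
Step 4: ref 1 -> FAULT, evict 2, frames=[1,3]
At step 4: evicted page 2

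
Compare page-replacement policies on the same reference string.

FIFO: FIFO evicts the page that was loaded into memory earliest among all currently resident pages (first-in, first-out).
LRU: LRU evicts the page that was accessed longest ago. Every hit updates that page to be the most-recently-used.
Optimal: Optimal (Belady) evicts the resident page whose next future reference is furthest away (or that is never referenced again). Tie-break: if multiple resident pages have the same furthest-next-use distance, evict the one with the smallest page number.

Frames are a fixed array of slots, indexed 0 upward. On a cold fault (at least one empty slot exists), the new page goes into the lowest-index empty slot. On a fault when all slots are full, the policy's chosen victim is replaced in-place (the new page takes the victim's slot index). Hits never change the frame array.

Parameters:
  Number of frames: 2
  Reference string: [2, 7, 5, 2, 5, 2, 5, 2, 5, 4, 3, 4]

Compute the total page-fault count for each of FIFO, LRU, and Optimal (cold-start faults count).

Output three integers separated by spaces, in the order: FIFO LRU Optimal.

Answer: 6 6 5

Derivation:
--- FIFO ---
  step 0: ref 2 -> FAULT, frames=[2,-] (faults so far: 1)
  step 1: ref 7 -> FAULT, frames=[2,7] (faults so far: 2)
  step 2: ref 5 -> FAULT, evict 2, frames=[5,7] (faults so far: 3)
  step 3: ref 2 -> FAULT, evict 7, frames=[5,2] (faults so far: 4)
  step 4: ref 5 -> HIT, frames=[5,2] (faults so far: 4)
  step 5: ref 2 -> HIT, frames=[5,2] (faults so far: 4)
  step 6: ref 5 -> HIT, frames=[5,2] (faults so far: 4)
  step 7: ref 2 -> HIT, frames=[5,2] (faults so far: 4)
  step 8: ref 5 -> HIT, frames=[5,2] (faults so far: 4)
  step 9: ref 4 -> FAULT, evict 5, frames=[4,2] (faults so far: 5)
  step 10: ref 3 -> FAULT, evict 2, frames=[4,3] (faults so far: 6)
  step 11: ref 4 -> HIT, frames=[4,3] (faults so far: 6)
  FIFO total faults: 6
--- LRU ---
  step 0: ref 2 -> FAULT, frames=[2,-] (faults so far: 1)
  step 1: ref 7 -> FAULT, frames=[2,7] (faults so far: 2)
  step 2: ref 5 -> FAULT, evict 2, frames=[5,7] (faults so far: 3)
  step 3: ref 2 -> FAULT, evict 7, frames=[5,2] (faults so far: 4)
  step 4: ref 5 -> HIT, frames=[5,2] (faults so far: 4)
  step 5: ref 2 -> HIT, frames=[5,2] (faults so far: 4)
  step 6: ref 5 -> HIT, frames=[5,2] (faults so far: 4)
  step 7: ref 2 -> HIT, frames=[5,2] (faults so far: 4)
  step 8: ref 5 -> HIT, frames=[5,2] (faults so far: 4)
  step 9: ref 4 -> FAULT, evict 2, frames=[5,4] (faults so far: 5)
  step 10: ref 3 -> FAULT, evict 5, frames=[3,4] (faults so far: 6)
  step 11: ref 4 -> HIT, frames=[3,4] (faults so far: 6)
  LRU total faults: 6
--- Optimal ---
  step 0: ref 2 -> FAULT, frames=[2,-] (faults so far: 1)
  step 1: ref 7 -> FAULT, frames=[2,7] (faults so far: 2)
  step 2: ref 5 -> FAULT, evict 7, frames=[2,5] (faults so far: 3)
  step 3: ref 2 -> HIT, frames=[2,5] (faults so far: 3)
  step 4: ref 5 -> HIT, frames=[2,5] (faults so far: 3)
  step 5: ref 2 -> HIT, frames=[2,5] (faults so far: 3)
  step 6: ref 5 -> HIT, frames=[2,5] (faults so far: 3)
  step 7: ref 2 -> HIT, frames=[2,5] (faults so far: 3)
  step 8: ref 5 -> HIT, frames=[2,5] (faults so far: 3)
  step 9: ref 4 -> FAULT, evict 2, frames=[4,5] (faults so far: 4)
  step 10: ref 3 -> FAULT, evict 5, frames=[4,3] (faults so far: 5)
  step 11: ref 4 -> HIT, frames=[4,3] (faults so far: 5)
  Optimal total faults: 5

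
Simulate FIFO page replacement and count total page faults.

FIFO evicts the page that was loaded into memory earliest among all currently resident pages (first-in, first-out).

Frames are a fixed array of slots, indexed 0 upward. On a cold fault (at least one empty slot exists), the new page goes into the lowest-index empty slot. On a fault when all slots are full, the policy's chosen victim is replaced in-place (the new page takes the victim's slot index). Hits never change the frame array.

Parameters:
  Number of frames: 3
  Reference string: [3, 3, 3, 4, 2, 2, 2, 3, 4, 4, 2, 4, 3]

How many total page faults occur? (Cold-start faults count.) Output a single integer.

Answer: 3

Derivation:
Step 0: ref 3 → FAULT, frames=[3,-,-]
Step 1: ref 3 → HIT, frames=[3,-,-]
Step 2: ref 3 → HIT, frames=[3,-,-]
Step 3: ref 4 → FAULT, frames=[3,4,-]
Step 4: ref 2 → FAULT, frames=[3,4,2]
Step 5: ref 2 → HIT, frames=[3,4,2]
Step 6: ref 2 → HIT, frames=[3,4,2]
Step 7: ref 3 → HIT, frames=[3,4,2]
Step 8: ref 4 → HIT, frames=[3,4,2]
Step 9: ref 4 → HIT, frames=[3,4,2]
Step 10: ref 2 → HIT, frames=[3,4,2]
Step 11: ref 4 → HIT, frames=[3,4,2]
Step 12: ref 3 → HIT, frames=[3,4,2]
Total faults: 3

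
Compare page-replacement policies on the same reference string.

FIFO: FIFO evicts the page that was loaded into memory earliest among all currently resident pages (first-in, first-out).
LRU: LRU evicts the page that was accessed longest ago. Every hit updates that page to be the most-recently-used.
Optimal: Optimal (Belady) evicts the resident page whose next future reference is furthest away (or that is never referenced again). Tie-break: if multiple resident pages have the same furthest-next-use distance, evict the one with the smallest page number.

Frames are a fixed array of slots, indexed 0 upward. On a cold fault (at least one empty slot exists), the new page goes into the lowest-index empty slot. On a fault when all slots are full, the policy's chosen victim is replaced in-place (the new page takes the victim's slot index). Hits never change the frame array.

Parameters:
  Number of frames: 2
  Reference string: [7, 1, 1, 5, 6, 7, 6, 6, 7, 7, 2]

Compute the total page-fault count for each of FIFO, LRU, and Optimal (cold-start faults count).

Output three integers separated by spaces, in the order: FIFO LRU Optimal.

Answer: 6 6 5

Derivation:
--- FIFO ---
  step 0: ref 7 -> FAULT, frames=[7,-] (faults so far: 1)
  step 1: ref 1 -> FAULT, frames=[7,1] (faults so far: 2)
  step 2: ref 1 -> HIT, frames=[7,1] (faults so far: 2)
  step 3: ref 5 -> FAULT, evict 7, frames=[5,1] (faults so far: 3)
  step 4: ref 6 -> FAULT, evict 1, frames=[5,6] (faults so far: 4)
  step 5: ref 7 -> FAULT, evict 5, frames=[7,6] (faults so far: 5)
  step 6: ref 6 -> HIT, frames=[7,6] (faults so far: 5)
  step 7: ref 6 -> HIT, frames=[7,6] (faults so far: 5)
  step 8: ref 7 -> HIT, frames=[7,6] (faults so far: 5)
  step 9: ref 7 -> HIT, frames=[7,6] (faults so far: 5)
  step 10: ref 2 -> FAULT, evict 6, frames=[7,2] (faults so far: 6)
  FIFO total faults: 6
--- LRU ---
  step 0: ref 7 -> FAULT, frames=[7,-] (faults so far: 1)
  step 1: ref 1 -> FAULT, frames=[7,1] (faults so far: 2)
  step 2: ref 1 -> HIT, frames=[7,1] (faults so far: 2)
  step 3: ref 5 -> FAULT, evict 7, frames=[5,1] (faults so far: 3)
  step 4: ref 6 -> FAULT, evict 1, frames=[5,6] (faults so far: 4)
  step 5: ref 7 -> FAULT, evict 5, frames=[7,6] (faults so far: 5)
  step 6: ref 6 -> HIT, frames=[7,6] (faults so far: 5)
  step 7: ref 6 -> HIT, frames=[7,6] (faults so far: 5)
  step 8: ref 7 -> HIT, frames=[7,6] (faults so far: 5)
  step 9: ref 7 -> HIT, frames=[7,6] (faults so far: 5)
  step 10: ref 2 -> FAULT, evict 6, frames=[7,2] (faults so far: 6)
  LRU total faults: 6
--- Optimal ---
  step 0: ref 7 -> FAULT, frames=[7,-] (faults so far: 1)
  step 1: ref 1 -> FAULT, frames=[7,1] (faults so far: 2)
  step 2: ref 1 -> HIT, frames=[7,1] (faults so far: 2)
  step 3: ref 5 -> FAULT, evict 1, frames=[7,5] (faults so far: 3)
  step 4: ref 6 -> FAULT, evict 5, frames=[7,6] (faults so far: 4)
  step 5: ref 7 -> HIT, frames=[7,6] (faults so far: 4)
  step 6: ref 6 -> HIT, frames=[7,6] (faults so far: 4)
  step 7: ref 6 -> HIT, frames=[7,6] (faults so far: 4)
  step 8: ref 7 -> HIT, frames=[7,6] (faults so far: 4)
  step 9: ref 7 -> HIT, frames=[7,6] (faults so far: 4)
  step 10: ref 2 -> FAULT, evict 6, frames=[7,2] (faults so far: 5)
  Optimal total faults: 5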